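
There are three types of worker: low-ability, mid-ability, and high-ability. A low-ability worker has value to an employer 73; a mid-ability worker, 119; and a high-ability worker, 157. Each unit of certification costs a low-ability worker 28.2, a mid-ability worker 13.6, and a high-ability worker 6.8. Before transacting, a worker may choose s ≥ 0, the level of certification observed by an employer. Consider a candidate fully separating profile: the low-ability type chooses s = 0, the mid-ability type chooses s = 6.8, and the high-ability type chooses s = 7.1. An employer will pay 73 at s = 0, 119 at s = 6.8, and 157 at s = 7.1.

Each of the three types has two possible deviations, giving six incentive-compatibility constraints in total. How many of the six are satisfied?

4

Low-ability (own payoff 73): to s=6.8 gives 119 − 28.2×6.8 = -72.76 → no gain ✓; to s=7.1 gives 157 − 28.2×7.1 = -43.22 → no gain ✓.
High-ability (own payoff 157 − 6.8×7.1 = 108.72): to s=0 gives 73 → no gain ✓; to s=6.8 gives 119 − 6.8×6.8 = 72.76 → no gain ✓.
Mid-ability (own payoff 119 − 13.6×6.8 = 26.52): to s=0 gives 73 → profitable ✗; to s=7.1 gives 157 − 13.6×7.1 = 60.44 → profitable ✗.
4 of the 6 constraints hold; not an equilibrium.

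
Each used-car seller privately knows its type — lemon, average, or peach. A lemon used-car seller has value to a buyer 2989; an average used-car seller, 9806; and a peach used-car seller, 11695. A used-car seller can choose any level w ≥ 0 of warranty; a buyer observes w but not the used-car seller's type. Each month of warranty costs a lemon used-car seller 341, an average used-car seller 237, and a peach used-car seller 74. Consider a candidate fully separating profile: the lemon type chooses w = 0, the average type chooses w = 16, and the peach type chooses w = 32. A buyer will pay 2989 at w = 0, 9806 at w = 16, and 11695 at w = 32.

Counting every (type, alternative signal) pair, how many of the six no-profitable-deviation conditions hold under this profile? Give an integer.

Peach (own payoff 11695 − 74×32 = 9327): to w=0 gives 2989 → no gain ✓; to w=16 gives 9806 − 74×16 = 8622 → no gain ✓.
Lemon (own payoff 2989): to w=16 gives 9806 − 341×16 = 4350 → profitable ✗; to w=32 gives 11695 − 341×32 = 783 → no gain ✓.
Average (own payoff 9806 − 237×16 = 6014): to w=0 gives 2989 → no gain ✓; to w=32 gives 11695 − 237×32 = 4111 → no gain ✓.
5 of the 6 constraints hold; not an equilibrium.

5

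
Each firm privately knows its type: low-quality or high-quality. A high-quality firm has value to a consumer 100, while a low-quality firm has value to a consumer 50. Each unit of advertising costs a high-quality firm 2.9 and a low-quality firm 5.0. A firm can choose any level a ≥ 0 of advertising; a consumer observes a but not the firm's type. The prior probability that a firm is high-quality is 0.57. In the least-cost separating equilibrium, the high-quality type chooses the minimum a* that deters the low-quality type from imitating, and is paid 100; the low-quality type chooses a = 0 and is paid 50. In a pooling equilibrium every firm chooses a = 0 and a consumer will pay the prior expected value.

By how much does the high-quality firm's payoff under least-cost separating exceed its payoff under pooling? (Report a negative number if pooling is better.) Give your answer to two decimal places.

-7.50

Least-cost separating signal: a* solves 50 = 100 − 5.0·a*, so a* = (100 − 50)/5.0 = 10.
High-quality type's separating payoff: 100 − 2.9 × a* = 100 − 2.9 × (100 − 50)/5.0 = 100 − 145/5.0 = 71.
Pooling payoff: 0.57 × 100 + 0.43 × 50 = 78.5.
Difference: 71 − 78.5 = -7.50.
The high-quality type would prefer the pooling outcome.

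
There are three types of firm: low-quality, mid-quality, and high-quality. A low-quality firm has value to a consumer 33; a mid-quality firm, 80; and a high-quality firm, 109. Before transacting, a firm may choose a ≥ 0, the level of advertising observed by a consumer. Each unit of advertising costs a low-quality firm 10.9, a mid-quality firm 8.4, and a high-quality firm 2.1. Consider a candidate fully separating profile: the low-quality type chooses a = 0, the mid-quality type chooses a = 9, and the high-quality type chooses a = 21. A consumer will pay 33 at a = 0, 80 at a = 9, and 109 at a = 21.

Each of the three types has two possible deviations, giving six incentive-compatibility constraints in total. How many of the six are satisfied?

5

Low-quality (own payoff 33): to a=9 gives 80 − 10.9×9 = -18.1 → no gain ✓; to a=21 gives 109 − 10.9×21 = -119.9 → no gain ✓.
High-quality (own payoff 109 − 2.1×21 = 64.9): to a=0 gives 33 → no gain ✓; to a=9 gives 80 − 2.1×9 = 61.1 → no gain ✓.
Mid-quality (own payoff 80 − 8.4×9 = 4.4): to a=0 gives 33 → profitable ✗; to a=21 gives 109 − 8.4×21 = -67.4 → no gain ✓.
5 of the 6 constraints hold; not an equilibrium.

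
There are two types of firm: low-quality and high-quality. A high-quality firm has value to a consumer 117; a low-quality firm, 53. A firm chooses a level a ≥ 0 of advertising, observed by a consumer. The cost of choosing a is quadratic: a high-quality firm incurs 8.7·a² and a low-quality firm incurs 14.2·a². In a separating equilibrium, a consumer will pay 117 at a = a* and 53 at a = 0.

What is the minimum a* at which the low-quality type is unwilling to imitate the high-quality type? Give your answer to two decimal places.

2.12

The low-quality type at a = 0 receives 53; imitating at a* yields 117 − 14.2·a*².
Indifference: 53 = 117 − 14.2·a*², so a*² = (117 − 53) / 14.2 ≈ 4.5070.
a* = √4.5070 ≈ 2.12.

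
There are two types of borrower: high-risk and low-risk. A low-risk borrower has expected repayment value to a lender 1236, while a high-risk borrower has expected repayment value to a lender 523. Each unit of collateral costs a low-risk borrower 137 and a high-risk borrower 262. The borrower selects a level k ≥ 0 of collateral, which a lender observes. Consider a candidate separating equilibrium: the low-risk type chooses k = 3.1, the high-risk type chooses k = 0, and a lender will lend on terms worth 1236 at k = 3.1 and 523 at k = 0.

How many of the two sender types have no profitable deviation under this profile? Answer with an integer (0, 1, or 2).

2

Low-risk type: signal → 1236 − 137 × 3.1 = 811.3; deviate to 0 → 523. IC holds (811.3 ≥ 523).
High-risk type: stay at 0 → 523; mimic → 1236 − 262 × 3.1 = 423.8. IC holds (523 ≥ 423.8).
2 of 2 constraints hold, so this is a separating equilibrium.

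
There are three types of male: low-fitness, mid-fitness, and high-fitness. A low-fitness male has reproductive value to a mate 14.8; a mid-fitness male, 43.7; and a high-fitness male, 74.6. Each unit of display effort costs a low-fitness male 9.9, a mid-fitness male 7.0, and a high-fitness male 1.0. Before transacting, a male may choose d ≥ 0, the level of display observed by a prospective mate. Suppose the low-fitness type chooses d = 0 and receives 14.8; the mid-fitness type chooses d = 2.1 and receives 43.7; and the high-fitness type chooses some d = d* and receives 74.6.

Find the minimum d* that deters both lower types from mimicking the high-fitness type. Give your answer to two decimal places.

Low-fitness type (on-path payoff 14.8) won't mimic when 14.8 ≥ 74.6 − 9.9·d*, i.e. d* ≥ 6.04.
Mid-fitness type (on-path payoff 43.7 − 7.0×2.1 = 29) won't mimic when 29 ≥ 74.6 − 7.0·d*, i.e. d* ≥ 6.51.
Both must hold, so d* = max(6.04, 6.51) = 6.51. The mid-fitness type's constraint binds.

6.51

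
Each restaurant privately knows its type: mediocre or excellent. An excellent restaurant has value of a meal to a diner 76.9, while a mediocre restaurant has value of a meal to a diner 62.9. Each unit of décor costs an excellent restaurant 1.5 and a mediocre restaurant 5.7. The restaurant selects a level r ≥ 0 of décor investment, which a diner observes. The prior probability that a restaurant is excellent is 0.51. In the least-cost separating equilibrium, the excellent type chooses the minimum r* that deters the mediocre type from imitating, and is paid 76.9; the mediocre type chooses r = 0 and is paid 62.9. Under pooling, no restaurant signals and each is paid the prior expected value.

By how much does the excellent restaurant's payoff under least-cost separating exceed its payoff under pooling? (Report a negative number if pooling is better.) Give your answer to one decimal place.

3.2

Least-cost separating signal: r* solves 62.9 = 76.9 − 5.7·r*, so r* = (76.9 − 62.9)/5.7 ≈ 2.4561.
Excellent type's separating payoff: 76.9 − 1.5 × r* = 76.9 − 1.5 × (76.9 − 62.9)/5.7 = 76.9 − 21/5.7 ≈ 73.216.
Pooling payoff: 0.51 × 76.9 + 0.49 × 62.9 = 70.04.
Difference: 73.216 − 70.04 = 3.176, i.e. 3.2 to one decimal place.
The excellent type prefers to separate.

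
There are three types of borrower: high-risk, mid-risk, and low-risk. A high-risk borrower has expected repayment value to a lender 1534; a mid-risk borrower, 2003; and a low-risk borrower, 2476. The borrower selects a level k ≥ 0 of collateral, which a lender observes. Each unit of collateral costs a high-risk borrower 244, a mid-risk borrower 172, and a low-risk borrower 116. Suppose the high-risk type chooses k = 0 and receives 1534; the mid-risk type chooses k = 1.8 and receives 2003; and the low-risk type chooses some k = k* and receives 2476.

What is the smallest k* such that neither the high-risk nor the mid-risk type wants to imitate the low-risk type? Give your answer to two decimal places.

High-risk type (on-path payoff 1534) won't mimic when 1534 ≥ 2476 − 244·k*, i.e. k* ≥ 3.86.
Mid-risk type (on-path payoff 2003 − 172×1.8 = 1693.4) won't mimic when 1693.4 ≥ 2476 − 172·k*, i.e. k* ≥ 4.55.
Both must hold, so k* = max(3.86, 4.55) = 4.55. The mid-risk type's constraint binds.

4.55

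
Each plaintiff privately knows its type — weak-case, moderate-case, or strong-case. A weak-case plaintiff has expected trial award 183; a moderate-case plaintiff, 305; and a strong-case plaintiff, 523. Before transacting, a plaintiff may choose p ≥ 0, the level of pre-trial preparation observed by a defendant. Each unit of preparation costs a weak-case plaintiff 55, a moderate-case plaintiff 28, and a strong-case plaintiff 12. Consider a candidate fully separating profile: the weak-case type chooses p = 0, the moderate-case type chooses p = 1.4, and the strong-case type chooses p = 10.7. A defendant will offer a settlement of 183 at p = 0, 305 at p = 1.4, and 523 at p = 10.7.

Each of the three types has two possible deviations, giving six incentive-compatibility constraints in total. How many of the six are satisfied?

5

Weak-case (own payoff 183): to p=1.4 gives 305 − 55×1.4 = 228 → profitable ✗; to p=10.7 gives 523 − 55×10.7 = -65.5 → no gain ✓.
Strong-case (own payoff 523 − 12×10.7 = 394.6): to p=0 gives 183 → no gain ✓; to p=1.4 gives 305 − 12×1.4 = 288.2 → no gain ✓.
Moderate-case (own payoff 305 − 28×1.4 = 265.8): to p=0 gives 183 → no gain ✓; to p=10.7 gives 523 − 28×10.7 = 223.4 → no gain ✓.
5 of the 6 constraints hold; not an equilibrium.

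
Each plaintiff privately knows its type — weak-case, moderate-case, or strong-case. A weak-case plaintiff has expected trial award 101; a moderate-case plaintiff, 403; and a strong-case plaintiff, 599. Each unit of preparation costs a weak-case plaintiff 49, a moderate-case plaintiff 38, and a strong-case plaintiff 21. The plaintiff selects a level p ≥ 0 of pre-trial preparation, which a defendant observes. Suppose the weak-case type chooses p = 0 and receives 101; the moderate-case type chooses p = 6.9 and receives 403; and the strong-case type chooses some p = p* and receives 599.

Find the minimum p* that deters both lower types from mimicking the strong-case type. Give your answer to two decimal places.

Moderate-case type (on-path payoff 403 − 38×6.9 = 140.8) won't mimic when 140.8 ≥ 599 − 38·p*, i.e. p* ≥ 12.06.
Weak-case type (on-path payoff 101) won't mimic when 101 ≥ 599 − 49·p*, i.e. p* ≥ 10.16.
Both must hold, so p* = max(10.16, 12.06) = 12.06. The moderate-case type's constraint binds.

12.06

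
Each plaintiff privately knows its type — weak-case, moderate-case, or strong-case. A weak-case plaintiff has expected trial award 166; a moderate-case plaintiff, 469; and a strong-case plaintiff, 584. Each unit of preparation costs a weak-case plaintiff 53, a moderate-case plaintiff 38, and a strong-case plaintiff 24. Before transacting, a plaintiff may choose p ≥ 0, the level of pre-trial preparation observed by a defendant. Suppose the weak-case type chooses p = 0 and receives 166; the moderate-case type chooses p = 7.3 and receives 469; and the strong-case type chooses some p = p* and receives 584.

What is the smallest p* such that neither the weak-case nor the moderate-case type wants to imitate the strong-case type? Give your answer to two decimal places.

10.33

Moderate-case type (on-path payoff 469 − 38×7.3 = 191.6) won't mimic when 191.6 ≥ 584 − 38·p*, i.e. p* ≥ 10.33.
Weak-case type (on-path payoff 166) won't mimic when 166 ≥ 584 − 53·p*, i.e. p* ≥ 7.89.
Both must hold, so p* = max(7.89, 10.33) = 10.33. The moderate-case type's constraint binds.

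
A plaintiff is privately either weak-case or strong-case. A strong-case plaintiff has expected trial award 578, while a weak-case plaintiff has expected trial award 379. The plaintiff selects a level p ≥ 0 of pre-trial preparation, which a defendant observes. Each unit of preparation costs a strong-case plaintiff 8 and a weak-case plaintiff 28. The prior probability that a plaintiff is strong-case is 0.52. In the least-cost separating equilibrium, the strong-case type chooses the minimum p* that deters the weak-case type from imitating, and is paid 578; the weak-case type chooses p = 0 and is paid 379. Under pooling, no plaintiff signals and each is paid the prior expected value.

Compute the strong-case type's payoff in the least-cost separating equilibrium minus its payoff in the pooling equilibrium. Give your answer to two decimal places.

38.66

Least-cost separating signal: p* solves 379 = 578 − 28·p*, so p* = (578 − 379)/28 ≈ 7.1071.
Strong-case type's separating payoff: 578 − 8 × p* = 578 − 8 × (578 − 379)/28 = 578 − 1592/28 ≈ 521.1429.
Pooling payoff: 0.52 × 578 + 0.48 × 379 = 482.48.
Difference: 521.1429 − 482.48 = 38.6629, i.e. 38.66 to two decimal places.
The strong-case type prefers to separate.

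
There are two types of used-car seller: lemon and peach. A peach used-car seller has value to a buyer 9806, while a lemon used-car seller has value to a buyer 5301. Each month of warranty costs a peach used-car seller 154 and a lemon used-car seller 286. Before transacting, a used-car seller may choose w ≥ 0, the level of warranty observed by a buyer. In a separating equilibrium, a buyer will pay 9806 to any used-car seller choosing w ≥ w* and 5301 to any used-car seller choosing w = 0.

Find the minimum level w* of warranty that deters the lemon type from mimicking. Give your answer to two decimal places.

A lemon used-car seller choosing w = 0 receives 5301.
Imitating at w* instead would pay 9806 at cost 286·w*, netting 9806 − 286·w*.
Indifference: 5301 = 9806 − 286·w*, so w* = (9806 − 5301) / 286 ≈ 15.75.
At w* the lemon type's incentive constraint just binds; the peach type strictly prefers w* since its per-unit cost is lower.

15.75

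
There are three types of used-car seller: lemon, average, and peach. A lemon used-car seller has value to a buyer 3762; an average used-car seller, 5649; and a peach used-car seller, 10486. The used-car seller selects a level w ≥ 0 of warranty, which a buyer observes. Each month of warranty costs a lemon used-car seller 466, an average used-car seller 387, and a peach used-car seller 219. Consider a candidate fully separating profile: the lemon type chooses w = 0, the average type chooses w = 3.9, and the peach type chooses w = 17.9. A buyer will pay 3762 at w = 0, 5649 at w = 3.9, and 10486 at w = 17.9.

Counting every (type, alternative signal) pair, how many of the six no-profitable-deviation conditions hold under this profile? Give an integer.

Average (own payoff 5649 − 387×3.9 = 4139.7): to w=0 gives 3762 → no gain ✓; to w=17.9 gives 10486 − 387×17.9 = 3558.7 → no gain ✓.
Peach (own payoff 10486 − 219×17.9 = 6565.9): to w=0 gives 3762 → no gain ✓; to w=3.9 gives 5649 − 219×3.9 = 4794.9 → no gain ✓.
Lemon (own payoff 3762): to w=3.9 gives 5649 − 466×3.9 = 3831.6 → profitable ✗; to w=17.9 gives 10486 − 466×17.9 = 2144.6 → no gain ✓.
5 of the 6 constraints hold; not an equilibrium.

5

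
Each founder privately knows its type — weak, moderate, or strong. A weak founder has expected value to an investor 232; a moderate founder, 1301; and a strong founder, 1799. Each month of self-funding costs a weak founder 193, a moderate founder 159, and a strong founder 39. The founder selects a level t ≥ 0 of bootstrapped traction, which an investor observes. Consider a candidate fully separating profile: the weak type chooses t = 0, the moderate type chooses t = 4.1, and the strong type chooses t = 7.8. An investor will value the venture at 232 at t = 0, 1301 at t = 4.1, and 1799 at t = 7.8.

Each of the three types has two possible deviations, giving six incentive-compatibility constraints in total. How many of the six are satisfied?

Weak (own payoff 232): to t=4.1 gives 1301 − 193×4.1 = 509.7 → profitable ✗; to t=7.8 gives 1799 − 193×7.8 = 293.6 → profitable ✗.
Moderate (own payoff 1301 − 159×4.1 = 649.1): to t=0 gives 232 → no gain ✓; to t=7.8 gives 1799 − 159×7.8 = 558.8 → no gain ✓.
Strong (own payoff 1799 − 39×7.8 = 1494.8): to t=0 gives 232 → no gain ✓; to t=4.1 gives 1301 − 39×4.1 = 1141.1 → no gain ✓.
4 of the 6 constraints hold; not an equilibrium.

4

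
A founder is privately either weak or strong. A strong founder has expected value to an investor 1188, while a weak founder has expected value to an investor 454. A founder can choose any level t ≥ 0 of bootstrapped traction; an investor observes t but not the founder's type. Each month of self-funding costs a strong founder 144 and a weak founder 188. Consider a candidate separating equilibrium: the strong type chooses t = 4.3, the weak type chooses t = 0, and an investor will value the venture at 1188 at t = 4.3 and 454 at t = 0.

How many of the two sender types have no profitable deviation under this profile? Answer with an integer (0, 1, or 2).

Weak type: stay at 0 → 454; mimic → 1188 − 188 × 4.3 = 379.6. IC holds (454 ≥ 379.6).
Strong type: signal → 1188 − 144 × 4.3 = 568.8; deviate to 0 → 454. IC holds (568.8 ≥ 454).
2 of 2 constraints hold, so this is a separating equilibrium.

2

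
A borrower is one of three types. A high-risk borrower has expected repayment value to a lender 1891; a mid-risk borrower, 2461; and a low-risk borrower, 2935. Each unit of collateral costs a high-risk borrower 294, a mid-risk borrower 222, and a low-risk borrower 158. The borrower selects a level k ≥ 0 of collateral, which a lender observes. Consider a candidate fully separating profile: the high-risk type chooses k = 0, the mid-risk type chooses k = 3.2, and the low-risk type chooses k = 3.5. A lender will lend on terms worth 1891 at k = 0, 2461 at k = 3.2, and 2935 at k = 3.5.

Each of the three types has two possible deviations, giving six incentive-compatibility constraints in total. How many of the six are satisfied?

3

High-risk (own payoff 1891): to k=3.2 gives 2461 − 294×3.2 = 1520.2 → no gain ✓; to k=3.5 gives 2935 − 294×3.5 = 1906 → profitable ✗.
Low-risk (own payoff 2935 − 158×3.5 = 2382): to k=0 gives 1891 → no gain ✓; to k=3.2 gives 2461 − 158×3.2 = 1955.4 → no gain ✓.
Mid-risk (own payoff 2461 − 222×3.2 = 1750.6): to k=0 gives 1891 → profitable ✗; to k=3.5 gives 2935 − 222×3.5 = 2158 → profitable ✗.
3 of the 6 constraints hold; not an equilibrium.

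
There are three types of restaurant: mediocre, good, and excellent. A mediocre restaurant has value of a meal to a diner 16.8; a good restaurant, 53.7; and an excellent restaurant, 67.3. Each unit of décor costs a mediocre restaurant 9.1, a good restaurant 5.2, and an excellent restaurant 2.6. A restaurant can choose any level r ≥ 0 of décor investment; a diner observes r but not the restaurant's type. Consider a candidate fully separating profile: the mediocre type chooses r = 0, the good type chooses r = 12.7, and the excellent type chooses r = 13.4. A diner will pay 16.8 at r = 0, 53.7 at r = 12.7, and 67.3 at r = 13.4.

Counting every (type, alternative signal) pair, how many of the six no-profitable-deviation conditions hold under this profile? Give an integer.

Excellent (own payoff 67.3 − 2.6×13.4 = 32.46): to r=0 gives 16.8 → no gain ✓; to r=12.7 gives 53.7 − 2.6×12.7 = 20.68 → no gain ✓.
Mediocre (own payoff 16.8): to r=12.7 gives 53.7 − 9.1×12.7 = -61.87 → no gain ✓; to r=13.4 gives 67.3 − 9.1×13.4 = -54.64 → no gain ✓.
Good (own payoff 53.7 − 5.2×12.7 = -12.34): to r=0 gives 16.8 → profitable ✗; to r=13.4 gives 67.3 − 5.2×13.4 = -2.38 → profitable ✗.
4 of the 6 constraints hold; not an equilibrium.

4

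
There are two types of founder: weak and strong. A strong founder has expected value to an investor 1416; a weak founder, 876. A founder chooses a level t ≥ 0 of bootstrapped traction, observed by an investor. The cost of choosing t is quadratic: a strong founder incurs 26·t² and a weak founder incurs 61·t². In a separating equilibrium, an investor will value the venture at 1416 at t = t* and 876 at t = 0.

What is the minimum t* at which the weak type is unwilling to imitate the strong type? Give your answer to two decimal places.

The weak type at t = 0 receives 876; imitating at t* yields 1416 − 61·t*².
Indifference: 876 = 1416 − 61·t*², so t*² = (1416 − 876) / 61 ≈ 8.8525.
t* = √8.8525 ≈ 2.98.

2.98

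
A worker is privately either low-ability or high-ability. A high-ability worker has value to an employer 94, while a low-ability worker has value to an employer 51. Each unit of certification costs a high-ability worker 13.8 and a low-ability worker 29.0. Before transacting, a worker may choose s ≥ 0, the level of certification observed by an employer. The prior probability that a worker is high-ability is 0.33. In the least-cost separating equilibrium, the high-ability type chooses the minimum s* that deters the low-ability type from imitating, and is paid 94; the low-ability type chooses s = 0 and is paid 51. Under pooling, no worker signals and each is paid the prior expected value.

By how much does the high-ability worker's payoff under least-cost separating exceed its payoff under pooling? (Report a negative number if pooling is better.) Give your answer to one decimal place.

8.3

Least-cost separating signal: s* solves 51 = 94 − 29.0·s*, so s* = (94 − 51)/29.0 ≈ 1.4828.
High-ability type's separating payoff: 94 − 13.8 × s* = 94 − 13.8 × (94 − 51)/29.0 = 94 − 593.4/29.0 ≈ 73.538.
Pooling payoff: 0.33 × 94 + 0.67 × 51 = 65.19.
Difference: 73.538 − 65.19 = 8.348, i.e. 8.3 to one decimal place.
The high-ability type prefers to separate.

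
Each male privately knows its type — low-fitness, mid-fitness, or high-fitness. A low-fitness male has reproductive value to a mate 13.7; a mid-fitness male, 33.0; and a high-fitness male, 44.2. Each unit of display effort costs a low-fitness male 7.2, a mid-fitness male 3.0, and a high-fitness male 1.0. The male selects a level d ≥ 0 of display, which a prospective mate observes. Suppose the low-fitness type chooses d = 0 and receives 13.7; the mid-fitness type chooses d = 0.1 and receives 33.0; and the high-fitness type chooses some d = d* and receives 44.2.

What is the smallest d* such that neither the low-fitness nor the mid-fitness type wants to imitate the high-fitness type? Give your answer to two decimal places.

Low-fitness type (on-path payoff 13.7) won't mimic when 13.7 ≥ 44.2 − 7.2·d*, i.e. d* ≥ 4.24.
Mid-fitness type (on-path payoff 33.0 − 3.0×0.1 = 32.7) won't mimic when 32.7 ≥ 44.2 − 3.0·d*, i.e. d* ≥ 3.83.
Both must hold, so d* = max(4.24, 3.83) = 4.24. The low-fitness type's constraint binds.

4.24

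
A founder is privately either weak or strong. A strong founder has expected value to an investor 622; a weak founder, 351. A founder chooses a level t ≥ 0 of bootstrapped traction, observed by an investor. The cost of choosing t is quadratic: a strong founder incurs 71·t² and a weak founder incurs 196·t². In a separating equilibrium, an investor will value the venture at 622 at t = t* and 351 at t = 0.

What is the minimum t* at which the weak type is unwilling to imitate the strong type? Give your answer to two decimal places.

The weak type at t = 0 receives 351; imitating at t* yields 622 − 196·t*².
Indifference: 351 = 622 − 196·t*², so t*² = (622 − 351) / 196 ≈ 1.3827.
t* = √1.3827 ≈ 1.18.

1.18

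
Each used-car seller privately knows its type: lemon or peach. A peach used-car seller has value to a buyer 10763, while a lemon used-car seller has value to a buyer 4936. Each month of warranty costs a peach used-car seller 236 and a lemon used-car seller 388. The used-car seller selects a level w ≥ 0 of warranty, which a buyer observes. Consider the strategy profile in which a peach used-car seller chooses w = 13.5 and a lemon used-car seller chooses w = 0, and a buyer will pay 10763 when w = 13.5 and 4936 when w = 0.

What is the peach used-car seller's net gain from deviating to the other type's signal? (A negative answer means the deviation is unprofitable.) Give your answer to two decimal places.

-2641.00

Playing w = 13.5 the peach used-car seller receives 10763 − 236 × 13.5 = 7577.
Deviating to w = 0 yields 4936 instead.
Gain from deviating: 4936 − 7577 = -2641.00.
The gain is negative, so the peach type's incentive-compatibility constraint is satisfied.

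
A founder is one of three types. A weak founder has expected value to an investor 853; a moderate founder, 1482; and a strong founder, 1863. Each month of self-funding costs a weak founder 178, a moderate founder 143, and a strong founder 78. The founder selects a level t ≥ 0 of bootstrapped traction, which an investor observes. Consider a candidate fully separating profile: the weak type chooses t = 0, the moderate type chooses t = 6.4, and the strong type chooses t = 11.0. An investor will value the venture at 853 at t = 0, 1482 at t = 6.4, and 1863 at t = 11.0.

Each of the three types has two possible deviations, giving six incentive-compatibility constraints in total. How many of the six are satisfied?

5

Weak (own payoff 853): to t=6.4 gives 1482 − 178×6.4 = 342.8 → no gain ✓; to t=11.0 gives 1863 − 178×11.0 = -95 → no gain ✓.
Strong (own payoff 1863 − 78×11.0 = 1005): to t=0 gives 853 → no gain ✓; to t=6.4 gives 1482 − 78×6.4 = 982.8 → no gain ✓.
Moderate (own payoff 1482 − 143×6.4 = 566.8): to t=0 gives 853 → profitable ✗; to t=11.0 gives 1863 − 143×11.0 = 290 → no gain ✓.
5 of the 6 constraints hold; not an equilibrium.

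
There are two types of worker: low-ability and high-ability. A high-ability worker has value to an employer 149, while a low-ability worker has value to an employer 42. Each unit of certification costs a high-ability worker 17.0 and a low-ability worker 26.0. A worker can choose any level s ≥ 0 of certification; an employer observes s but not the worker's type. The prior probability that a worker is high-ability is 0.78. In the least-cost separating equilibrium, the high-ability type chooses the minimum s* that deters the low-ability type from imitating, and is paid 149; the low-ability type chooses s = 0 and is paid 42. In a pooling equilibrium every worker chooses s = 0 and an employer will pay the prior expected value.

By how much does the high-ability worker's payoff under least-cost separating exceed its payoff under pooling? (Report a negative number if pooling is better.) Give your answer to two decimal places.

Least-cost separating signal: s* solves 42 = 149 − 26.0·s*, so s* = (149 − 42)/26.0 ≈ 4.1154.
High-ability type's separating payoff: 149 − 17.0 × s* = 149 − 17.0 × (149 − 42)/26.0 = 149 − 1819/26.0 ≈ 79.0385.
Pooling payoff: 0.78 × 149 + 0.22 × 42 = 125.46.
Difference: 79.0385 − 125.46 = -46.4215, i.e. -46.42 to two decimal places.
The high-ability type would prefer the pooling outcome.

-46.42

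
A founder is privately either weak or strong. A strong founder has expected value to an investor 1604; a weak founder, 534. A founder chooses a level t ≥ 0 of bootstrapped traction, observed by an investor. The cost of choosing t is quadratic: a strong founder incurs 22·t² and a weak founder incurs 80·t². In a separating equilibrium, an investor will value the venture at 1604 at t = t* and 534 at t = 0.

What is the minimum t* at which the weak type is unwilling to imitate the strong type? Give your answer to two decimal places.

3.66

The weak type at t = 0 receives 534; imitating at t* yields 1604 − 80·t*².
Indifference: 534 = 1604 − 80·t*², so t*² = (1604 − 534) / 80 = 13.375.
t* = √13.375 ≈ 3.66.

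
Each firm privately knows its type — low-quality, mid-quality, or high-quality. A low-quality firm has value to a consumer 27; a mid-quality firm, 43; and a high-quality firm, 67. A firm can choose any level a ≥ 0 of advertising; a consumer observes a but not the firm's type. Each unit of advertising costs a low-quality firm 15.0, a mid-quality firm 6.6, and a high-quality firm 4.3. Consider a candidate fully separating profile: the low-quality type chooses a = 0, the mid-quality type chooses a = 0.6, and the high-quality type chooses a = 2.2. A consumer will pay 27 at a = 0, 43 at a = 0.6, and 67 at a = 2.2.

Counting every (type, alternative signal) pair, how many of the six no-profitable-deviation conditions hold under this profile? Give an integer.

Mid-quality (own payoff 43 − 6.6×0.6 = 39.04): to a=0 gives 27 → no gain ✓; to a=2.2 gives 67 − 6.6×2.2 = 52.48 → profitable ✗.
Low-quality (own payoff 27): to a=0.6 gives 43 − 15.0×0.6 = 34 → profitable ✗; to a=2.2 gives 67 − 15.0×2.2 = 34 → profitable ✗.
High-quality (own payoff 67 − 4.3×2.2 = 57.54): to a=0 gives 27 → no gain ✓; to a=0.6 gives 43 − 4.3×0.6 = 40.42 → no gain ✓.
3 of the 6 constraints hold; not an equilibrium.

3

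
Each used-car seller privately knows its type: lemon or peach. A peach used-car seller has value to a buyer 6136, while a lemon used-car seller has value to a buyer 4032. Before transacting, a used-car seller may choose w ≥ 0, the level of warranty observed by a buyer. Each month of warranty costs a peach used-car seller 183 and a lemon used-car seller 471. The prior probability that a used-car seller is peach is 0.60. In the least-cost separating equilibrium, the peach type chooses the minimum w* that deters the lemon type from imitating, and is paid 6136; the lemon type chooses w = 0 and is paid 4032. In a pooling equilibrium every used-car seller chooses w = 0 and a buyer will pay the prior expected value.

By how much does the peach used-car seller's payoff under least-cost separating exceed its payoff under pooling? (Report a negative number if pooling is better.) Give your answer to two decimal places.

Least-cost separating signal: w* solves 4032 = 6136 − 471·w*, so w* = (6136 − 4032)/471 ≈ 4.4671.
Peach type's separating payoff: 6136 − 183 × w* = 6136 − 183 × (6136 − 4032)/471 = 6136 − 385032/471 ≈ 5318.5223.
Pooling payoff: 0.60 × 6136 + 0.40 × 4032 = 5294.4.
Difference: 5318.5223 − 5294.4 = 24.1223, i.e. 24.12 to two decimal places.
The peach type prefers to separate.

24.12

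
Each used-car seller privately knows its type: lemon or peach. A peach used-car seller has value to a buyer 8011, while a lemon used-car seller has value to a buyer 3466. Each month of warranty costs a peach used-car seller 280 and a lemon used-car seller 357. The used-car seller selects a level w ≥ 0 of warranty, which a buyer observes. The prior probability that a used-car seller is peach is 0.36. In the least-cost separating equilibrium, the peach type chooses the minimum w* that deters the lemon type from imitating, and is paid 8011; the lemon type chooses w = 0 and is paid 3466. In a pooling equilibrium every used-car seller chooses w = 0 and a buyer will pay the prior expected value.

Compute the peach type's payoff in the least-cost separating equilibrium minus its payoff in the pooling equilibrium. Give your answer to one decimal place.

Least-cost separating signal: w* solves 3466 = 8011 − 357·w*, so w* = (8011 − 3466)/357 ≈ 12.7311.
Peach type's separating payoff: 8011 − 280 × w* = 8011 − 280 × (8011 − 3466)/357 = 8011 − 1272600/357 ≈ 4446.294.
Pooling payoff: 0.36 × 8011 + 0.64 × 3466 = 5102.2.
Difference: 4446.294 − 5102.2 = -655.906, i.e. -655.9 to one decimal place.
The peach type would prefer the pooling outcome.

-655.9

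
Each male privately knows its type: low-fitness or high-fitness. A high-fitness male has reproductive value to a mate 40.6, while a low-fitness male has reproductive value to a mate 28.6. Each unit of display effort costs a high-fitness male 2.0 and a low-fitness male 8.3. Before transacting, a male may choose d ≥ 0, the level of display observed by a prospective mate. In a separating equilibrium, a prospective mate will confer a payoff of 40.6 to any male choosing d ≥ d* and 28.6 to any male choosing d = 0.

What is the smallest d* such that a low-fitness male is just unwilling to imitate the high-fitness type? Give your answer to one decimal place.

1.4

A low-fitness male choosing d = 0 receives 28.6.
Imitating at d* instead would pay 40.6 at cost 8.3·d*, netting 40.6 − 8.3·d*.
Indifference: 28.6 = 40.6 − 8.3·d*, so d* = (40.6 − 28.6) / 8.3 ≈ 1.4.
This is the low-fitness type's binding incentive-compatibility constraint; any d ≥ 1.4 sustains separation on that side.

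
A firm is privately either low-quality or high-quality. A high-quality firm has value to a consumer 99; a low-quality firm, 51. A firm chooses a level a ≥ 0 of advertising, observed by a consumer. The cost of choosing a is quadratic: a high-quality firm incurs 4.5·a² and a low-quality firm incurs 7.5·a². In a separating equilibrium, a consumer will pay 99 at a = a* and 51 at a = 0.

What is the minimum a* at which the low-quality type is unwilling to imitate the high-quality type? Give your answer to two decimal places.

The low-quality type at a = 0 receives 51; imitating at a* yields 99 − 7.5·a*².
Indifference: 51 = 99 − 7.5·a*², so a*² = (99 − 51) / 7.5 = 6.4.
a* = √6.4 ≈ 2.53.

2.53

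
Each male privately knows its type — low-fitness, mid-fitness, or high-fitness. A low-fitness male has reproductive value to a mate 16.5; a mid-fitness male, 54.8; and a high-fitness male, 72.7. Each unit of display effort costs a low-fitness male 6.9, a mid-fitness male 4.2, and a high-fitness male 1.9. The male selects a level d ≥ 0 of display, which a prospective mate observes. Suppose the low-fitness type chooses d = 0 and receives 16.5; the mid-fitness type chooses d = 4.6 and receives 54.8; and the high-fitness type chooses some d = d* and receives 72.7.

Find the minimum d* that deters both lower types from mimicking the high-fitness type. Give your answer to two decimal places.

8.86

Mid-fitness type (on-path payoff 54.8 − 4.2×4.6 = 35.48) won't mimic when 35.48 ≥ 72.7 − 4.2·d*, i.e. d* ≥ 8.86.
Low-fitness type (on-path payoff 16.5) won't mimic when 16.5 ≥ 72.7 − 6.9·d*, i.e. d* ≥ 8.14.
Both must hold, so d* = max(8.14, 8.86) = 8.86. The mid-fitness type's constraint binds.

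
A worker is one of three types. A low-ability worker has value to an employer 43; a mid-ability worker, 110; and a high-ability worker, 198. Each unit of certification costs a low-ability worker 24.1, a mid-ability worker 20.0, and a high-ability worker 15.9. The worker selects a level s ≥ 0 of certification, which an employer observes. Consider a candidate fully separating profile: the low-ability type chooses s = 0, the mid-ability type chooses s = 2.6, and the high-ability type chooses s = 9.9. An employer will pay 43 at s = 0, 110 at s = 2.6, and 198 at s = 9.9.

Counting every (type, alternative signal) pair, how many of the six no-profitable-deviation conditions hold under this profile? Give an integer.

3

Mid-ability (own payoff 110 − 20.0×2.6 = 58): to s=0 gives 43 → no gain ✓; to s=9.9 gives 198 − 20.0×9.9 = 0 → no gain ✓.
High-ability (own payoff 198 − 15.9×9.9 = 40.59): to s=0 gives 43 → profitable ✗; to s=2.6 gives 110 − 15.9×2.6 = 68.66 → profitable ✗.
Low-ability (own payoff 43): to s=2.6 gives 110 − 24.1×2.6 = 47.34 → profitable ✗; to s=9.9 gives 198 − 24.1×9.9 = -40.59 → no gain ✓.
3 of the 6 constraints hold; not an equilibrium.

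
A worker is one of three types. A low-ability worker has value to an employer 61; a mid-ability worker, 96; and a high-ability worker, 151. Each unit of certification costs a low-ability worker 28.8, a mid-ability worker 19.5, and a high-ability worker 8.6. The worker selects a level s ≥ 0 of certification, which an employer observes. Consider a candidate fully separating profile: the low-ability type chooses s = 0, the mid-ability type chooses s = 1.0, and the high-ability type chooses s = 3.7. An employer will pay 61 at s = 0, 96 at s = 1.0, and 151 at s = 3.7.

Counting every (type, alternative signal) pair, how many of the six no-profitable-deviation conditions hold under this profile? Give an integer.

4

High-ability (own payoff 151 − 8.6×3.7 = 119.18): to s=0 gives 61 → no gain ✓; to s=1.0 gives 96 − 8.6×1.0 = 87.4 → no gain ✓.
Low-ability (own payoff 61): to s=1.0 gives 96 − 28.8×1.0 = 67.2 → profitable ✗; to s=3.7 gives 151 − 28.8×3.7 = 44.44 → no gain ✓.
Mid-ability (own payoff 96 − 19.5×1.0 = 76.5): to s=0 gives 61 → no gain ✓; to s=3.7 gives 151 − 19.5×3.7 = 78.85 → profitable ✗.
4 of the 6 constraints hold; not an equilibrium.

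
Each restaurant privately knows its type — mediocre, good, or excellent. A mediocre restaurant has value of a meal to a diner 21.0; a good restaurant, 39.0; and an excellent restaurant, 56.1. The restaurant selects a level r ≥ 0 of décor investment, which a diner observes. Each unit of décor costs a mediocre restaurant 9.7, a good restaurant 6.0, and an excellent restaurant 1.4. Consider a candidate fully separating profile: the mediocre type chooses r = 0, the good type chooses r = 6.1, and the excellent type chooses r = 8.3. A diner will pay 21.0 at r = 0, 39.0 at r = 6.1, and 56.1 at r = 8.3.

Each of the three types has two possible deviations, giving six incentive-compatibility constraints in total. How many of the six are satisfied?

Mediocre (own payoff 21.0): to r=6.1 gives 39.0 − 9.7×6.1 = -20.17 → no gain ✓; to r=8.3 gives 56.1 − 9.7×8.3 = -24.41 → no gain ✓.
Good (own payoff 39.0 − 6.0×6.1 = 2.4): to r=0 gives 21.0 → profitable ✗; to r=8.3 gives 56.1 − 6.0×8.3 = 6.3 → profitable ✗.
Excellent (own payoff 56.1 − 1.4×8.3 = 44.48): to r=0 gives 21.0 → no gain ✓; to r=6.1 gives 39.0 − 1.4×6.1 = 30.46 → no gain ✓.
4 of the 6 constraints hold; not an equilibrium.

4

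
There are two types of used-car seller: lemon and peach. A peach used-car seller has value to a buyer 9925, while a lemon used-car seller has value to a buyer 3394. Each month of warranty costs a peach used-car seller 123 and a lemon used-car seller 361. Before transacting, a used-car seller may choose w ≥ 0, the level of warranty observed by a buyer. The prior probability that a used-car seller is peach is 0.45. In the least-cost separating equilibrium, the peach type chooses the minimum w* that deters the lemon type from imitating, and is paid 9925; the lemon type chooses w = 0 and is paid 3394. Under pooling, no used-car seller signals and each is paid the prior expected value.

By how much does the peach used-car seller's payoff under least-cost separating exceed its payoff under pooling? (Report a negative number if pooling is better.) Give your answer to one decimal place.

1366.8

Least-cost separating signal: w* solves 3394 = 9925 − 361·w*, so w* = (9925 − 3394)/361 ≈ 18.0914.
Peach type's separating payoff: 9925 − 123 × w* = 9925 − 123 × (9925 − 3394)/361 = 9925 − 803313/361 ≈ 7699.756.
Pooling payoff: 0.45 × 9925 + 0.55 × 3394 = 6332.95.
Difference: 7699.756 − 6332.95 = 1366.806, i.e. 1366.8 to one decimal place.
The peach type prefers to separate.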